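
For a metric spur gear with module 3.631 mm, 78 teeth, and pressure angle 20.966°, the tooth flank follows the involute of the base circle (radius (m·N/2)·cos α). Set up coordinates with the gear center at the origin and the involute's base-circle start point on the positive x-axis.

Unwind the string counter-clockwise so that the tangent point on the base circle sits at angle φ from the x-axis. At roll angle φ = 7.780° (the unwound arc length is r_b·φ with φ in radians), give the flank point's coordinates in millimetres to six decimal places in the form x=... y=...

pitch radius r_p = m·N/2 = 3.631·78/2 = 141.609000
base radius r_b = r_p·cos α = 141.609000·cos 20.966° = 132.233482
roll angle φ = 7.780° = 0.13578662 rad
x = r_b·(cos φ + φ·sin φ) = 132.233482·(0.99079515 + 0.13578662·0.13536973) = 133.446929
y = r_b·(sin φ − φ·cos φ) = 132.233482·(0.13536973 − 0.13578662·0.99079515) = 0.110151

x=133.446929 y=0.110151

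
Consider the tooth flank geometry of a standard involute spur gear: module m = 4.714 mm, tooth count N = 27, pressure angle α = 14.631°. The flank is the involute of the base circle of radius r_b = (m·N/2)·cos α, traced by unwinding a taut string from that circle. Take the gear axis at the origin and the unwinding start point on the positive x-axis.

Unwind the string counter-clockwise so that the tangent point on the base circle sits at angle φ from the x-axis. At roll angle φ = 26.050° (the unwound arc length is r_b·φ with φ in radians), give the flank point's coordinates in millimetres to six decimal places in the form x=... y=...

x=67.614467 y=1.889456

pitch radius r_p = m·N/2 = 4.714·27/2 = 63.639000
base radius r_b = r_p·cos α = 63.639000·cos 14.631° = 61.575356
roll angle φ = 26.050° = 0.45465827 rad
x = r_b·(cos φ + φ·sin φ) = 61.575356·(0.89841115 + 0.45465827·0.43915533) = 67.614467
y = r_b·(sin φ − φ·cos φ) = 61.575356·(0.43915533 − 0.45465827·0.89841115) = 1.889456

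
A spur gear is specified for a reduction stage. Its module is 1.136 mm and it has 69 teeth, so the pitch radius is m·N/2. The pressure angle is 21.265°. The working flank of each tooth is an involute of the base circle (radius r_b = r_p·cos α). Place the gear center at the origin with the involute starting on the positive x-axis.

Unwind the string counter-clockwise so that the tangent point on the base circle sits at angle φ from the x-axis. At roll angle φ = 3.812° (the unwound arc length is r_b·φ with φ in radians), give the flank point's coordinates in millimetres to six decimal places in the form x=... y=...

pitch radius r_p = m·N/2 = 1.136·69/2 = 39.192000
base radius r_b = r_p·cos α = 39.192000·cos 21.265° = 36.523532
roll angle φ = 3.812° = 0.06653195 rad
x = r_b·(cos φ + φ·sin φ) = 36.523532·(0.99778757 + 0.06653195·0.06648288) = 36.604279
y = r_b·(sin φ − φ·cos φ) = 36.523532·(0.06648288 − 0.06653195·0.99778757) = 0.003584

x=36.604279 y=0.003584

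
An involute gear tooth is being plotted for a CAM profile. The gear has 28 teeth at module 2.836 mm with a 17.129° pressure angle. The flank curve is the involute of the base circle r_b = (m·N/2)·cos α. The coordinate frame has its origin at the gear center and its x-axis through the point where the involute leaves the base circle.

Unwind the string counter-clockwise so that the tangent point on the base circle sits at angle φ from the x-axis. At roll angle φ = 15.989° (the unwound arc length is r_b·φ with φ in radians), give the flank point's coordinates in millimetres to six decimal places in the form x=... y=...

x=39.391652 y=0.272721

pitch radius r_p = m·N/2 = 2.836·28/2 = 39.704000
base radius r_b = r_p·cos α = 39.704000·cos 17.129° = 37.942892
roll angle φ = 15.989° = 0.27906069 rad
x = r_b·(cos φ + φ·sin φ) = 37.942892·(0.96131460 + 0.27906069·0.27545280) = 39.391652
y = r_b·(sin φ − φ·cos φ) = 37.942892·(0.27545280 − 0.27906069·0.96131460) = 0.272721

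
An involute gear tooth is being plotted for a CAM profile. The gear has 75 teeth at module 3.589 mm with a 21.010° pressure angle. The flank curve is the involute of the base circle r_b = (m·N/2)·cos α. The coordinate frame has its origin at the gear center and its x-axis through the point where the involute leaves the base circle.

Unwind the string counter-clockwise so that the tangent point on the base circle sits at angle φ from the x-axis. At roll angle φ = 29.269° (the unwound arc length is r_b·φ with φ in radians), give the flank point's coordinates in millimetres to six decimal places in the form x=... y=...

x=140.979102 y=5.438586

pitch radius r_p = m·N/2 = 3.589·75/2 = 134.587500
base radius r_b = r_p·cos α = 134.587500·cos 21.010° = 125.639836
roll angle φ = 29.269° = 0.51084042 rad
x = r_b·(cos φ + φ·sin φ) = 125.639836·(0.87233393 + 0.51084042·0.48891055) = 140.979102
y = r_b·(sin φ − φ·cos φ) = 125.639836·(0.48891055 − 0.51084042·0.87233393) = 5.438586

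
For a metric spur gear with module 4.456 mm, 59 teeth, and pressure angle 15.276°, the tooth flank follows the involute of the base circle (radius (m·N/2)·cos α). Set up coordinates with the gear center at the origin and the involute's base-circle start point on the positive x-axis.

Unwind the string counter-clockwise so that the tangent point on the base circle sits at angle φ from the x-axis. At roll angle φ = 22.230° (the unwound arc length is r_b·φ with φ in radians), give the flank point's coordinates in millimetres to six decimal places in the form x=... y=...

pitch radius r_p = m·N/2 = 4.456·59/2 = 131.452000
base radius r_b = r_p·cos α = 131.452000·cos 15.276° = 126.807520
roll angle φ = 22.230° = 0.38798669 rad
x = r_b·(cos φ + φ·sin φ) = 126.807520·(0.92567262 + 0.38798669·0.37832552) = 135.995725
y = r_b·(sin φ − φ·cos φ) = 126.807520·(0.37832552 − 0.38798669·0.92567262) = 2.431770

x=135.995725 y=2.431770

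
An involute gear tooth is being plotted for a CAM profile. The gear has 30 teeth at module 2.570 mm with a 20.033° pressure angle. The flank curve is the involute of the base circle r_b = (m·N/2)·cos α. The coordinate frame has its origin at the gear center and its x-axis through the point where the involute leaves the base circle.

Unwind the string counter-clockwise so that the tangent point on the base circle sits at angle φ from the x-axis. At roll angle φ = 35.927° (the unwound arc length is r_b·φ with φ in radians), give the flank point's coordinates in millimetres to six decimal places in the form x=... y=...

x=42.652905 y=2.861014

pitch radius r_p = m·N/2 = 2.570·30/2 = 38.550000
base radius r_b = r_p·cos α = 38.550000·cos 20.033° = 36.217551
roll angle φ = 35.927° = 0.62704444 rad
x = r_b·(cos φ + φ·sin φ) = 36.217551·(0.80976523 + 0.62704444·0.58675401) = 42.652905
y = r_b·(sin φ − φ·cos φ) = 36.217551·(0.58675401 − 0.62704444·0.80976523) = 2.861014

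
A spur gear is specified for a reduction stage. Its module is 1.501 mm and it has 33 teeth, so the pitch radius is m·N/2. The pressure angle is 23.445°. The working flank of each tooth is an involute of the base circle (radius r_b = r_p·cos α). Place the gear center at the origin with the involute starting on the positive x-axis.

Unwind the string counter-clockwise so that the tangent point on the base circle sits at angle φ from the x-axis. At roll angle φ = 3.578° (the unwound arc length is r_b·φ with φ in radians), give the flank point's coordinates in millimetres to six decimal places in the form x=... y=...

x=22.766099 y=0.001844

pitch radius r_p = m·N/2 = 1.501·33/2 = 24.766500
base radius r_b = r_p·cos α = 24.766500·cos 23.445° = 22.721838
roll angle φ = 3.578° = 0.06244788 rad
x = r_b·(cos φ + φ·sin φ) = 22.721838·(0.99805076 + 0.06244788·0.06240730) = 22.766099
y = r_b·(sin φ − φ·cos φ) = 22.721838·(0.06240730 − 0.06244788·0.99805076) = 0.001844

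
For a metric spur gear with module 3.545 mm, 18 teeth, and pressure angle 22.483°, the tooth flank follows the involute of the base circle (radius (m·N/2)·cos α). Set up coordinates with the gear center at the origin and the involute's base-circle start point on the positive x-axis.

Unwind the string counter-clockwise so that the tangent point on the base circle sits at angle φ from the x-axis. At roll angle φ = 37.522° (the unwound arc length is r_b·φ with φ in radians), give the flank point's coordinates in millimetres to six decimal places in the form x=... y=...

x=35.139750 y=2.643352

pitch radius r_p = m·N/2 = 3.545·18/2 = 31.905000
base radius r_b = r_p·cos α = 31.905000·cos 22.483° = 29.479998
roll angle φ = 37.522° = 0.65488244 rad
x = r_b·(cos φ + φ·sin φ) = 29.479998·(0.79311953 + 0.65488244·0.60906601) = 35.139750
y = r_b·(sin φ − φ·cos φ) = 29.479998·(0.60906601 − 0.65488244·0.79311953) = 2.643352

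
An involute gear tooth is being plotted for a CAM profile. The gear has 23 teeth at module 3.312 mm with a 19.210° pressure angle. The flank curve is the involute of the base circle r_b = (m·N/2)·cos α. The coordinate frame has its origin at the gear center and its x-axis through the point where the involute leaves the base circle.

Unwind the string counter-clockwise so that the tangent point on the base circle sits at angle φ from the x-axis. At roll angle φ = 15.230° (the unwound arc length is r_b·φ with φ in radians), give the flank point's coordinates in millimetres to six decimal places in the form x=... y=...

pitch radius r_p = m·N/2 = 3.312·23/2 = 38.088000
base radius r_b = r_p·cos α = 38.088000·cos 19.210° = 35.967220
roll angle φ = 15.230° = 0.26581365 rad
x = r_b·(cos φ + φ·sin φ) = 35.967220·(0.96487908 + 0.26581365·0.26269442) = 37.215529
y = r_b·(sin φ − φ·cos φ) = 35.967220·(0.26269442 − 0.26581365·0.96487908) = 0.223587

x=37.215529 y=0.223587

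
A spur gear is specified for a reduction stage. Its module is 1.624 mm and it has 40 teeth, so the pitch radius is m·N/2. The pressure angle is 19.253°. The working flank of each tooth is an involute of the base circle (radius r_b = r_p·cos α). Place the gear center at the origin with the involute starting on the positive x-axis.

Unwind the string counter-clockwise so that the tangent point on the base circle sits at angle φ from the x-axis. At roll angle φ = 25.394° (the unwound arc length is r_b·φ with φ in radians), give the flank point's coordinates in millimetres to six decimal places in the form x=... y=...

pitch radius r_p = m·N/2 = 1.624·40/2 = 32.480000
base radius r_b = r_p·cos α = 32.480000·cos 19.253° = 30.663451
roll angle φ = 25.394° = 0.44320891 rad
x = r_b·(cos φ + φ·sin φ) = 30.663451·(0.90338021 + 0.44320891·0.42884053) = 33.528832
y = r_b·(sin φ − φ·cos φ) = 30.663451·(0.42884053 − 0.44320891·0.90338021) = 0.872509

x=33.528832 y=0.872509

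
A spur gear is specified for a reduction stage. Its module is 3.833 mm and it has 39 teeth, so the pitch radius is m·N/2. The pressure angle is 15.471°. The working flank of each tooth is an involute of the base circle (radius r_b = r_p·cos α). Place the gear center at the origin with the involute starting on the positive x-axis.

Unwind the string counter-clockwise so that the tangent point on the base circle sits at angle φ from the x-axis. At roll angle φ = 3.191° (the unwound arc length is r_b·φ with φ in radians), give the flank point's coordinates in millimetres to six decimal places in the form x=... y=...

x=72.146845 y=0.004147

pitch radius r_p = m·N/2 = 3.833·39/2 = 74.743500
base radius r_b = r_p·cos α = 74.743500·cos 15.471° = 72.035213
roll angle φ = 3.191° = 0.05569346 rad
x = r_b·(cos φ + φ·sin φ) = 72.035213·(0.99844952 + 0.05569346·0.05566467) = 72.146845
y = r_b·(sin φ − φ·cos φ) = 72.035213·(0.05566467 − 0.05569346·0.99844952) = 0.004147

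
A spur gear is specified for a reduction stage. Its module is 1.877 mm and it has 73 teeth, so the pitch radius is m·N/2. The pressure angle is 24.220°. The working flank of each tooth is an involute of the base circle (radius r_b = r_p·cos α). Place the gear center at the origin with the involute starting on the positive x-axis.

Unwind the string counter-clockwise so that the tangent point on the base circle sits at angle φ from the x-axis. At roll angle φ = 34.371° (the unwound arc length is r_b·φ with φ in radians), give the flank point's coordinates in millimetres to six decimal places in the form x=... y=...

pitch radius r_p = m·N/2 = 1.877·73/2 = 68.510500
base radius r_b = r_p·cos α = 68.510500·cos 24.220° = 62.479998
roll angle φ = 34.371° = 0.59988712 rad
x = r_b·(cos φ + φ·sin φ) = 62.479998·(0.82539935 + 0.59988712·0.56454930) = 72.730792
y = r_b·(sin φ − φ·cos φ) = 62.479998·(0.56454930 − 0.59988712·0.82539935) = 4.336291

x=72.730792 y=4.336291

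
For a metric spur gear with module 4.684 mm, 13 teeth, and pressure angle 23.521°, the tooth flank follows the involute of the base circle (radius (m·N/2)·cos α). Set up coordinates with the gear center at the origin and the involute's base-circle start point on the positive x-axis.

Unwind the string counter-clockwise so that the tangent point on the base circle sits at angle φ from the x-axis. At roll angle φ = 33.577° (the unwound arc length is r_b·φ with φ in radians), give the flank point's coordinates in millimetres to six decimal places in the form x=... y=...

x=32.306234 y=1.809283

pitch radius r_p = m·N/2 = 4.684·13/2 = 30.446000
base radius r_b = r_p·cos α = 30.446000·cos 23.521° = 27.916359
roll angle φ = 33.577° = 0.58602920 rad
x = r_b·(cos φ + φ·sin φ) = 27.916359·(0.83314332 + 0.58602920·0.55305715) = 32.306234
y = r_b·(sin φ − φ·cos φ) = 27.916359·(0.55305715 − 0.58602920·0.83314332) = 1.809283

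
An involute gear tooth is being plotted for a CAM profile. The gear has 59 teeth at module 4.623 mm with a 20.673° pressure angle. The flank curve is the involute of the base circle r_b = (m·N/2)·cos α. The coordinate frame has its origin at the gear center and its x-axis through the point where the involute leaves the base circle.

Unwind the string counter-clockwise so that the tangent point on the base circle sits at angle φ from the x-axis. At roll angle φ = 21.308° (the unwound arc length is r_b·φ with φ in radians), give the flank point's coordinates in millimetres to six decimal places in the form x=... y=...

x=136.118108 y=2.157553

pitch radius r_p = m·N/2 = 4.623·59/2 = 136.378500
base radius r_b = r_p·cos α = 136.378500·cos 20.673° = 127.597156
roll angle φ = 21.308° = 0.37189476 rad
x = r_b·(cos φ + φ·sin φ) = 127.597156·(0.93164050 + 0.37189476·0.36338132) = 136.118108
y = r_b·(sin φ − φ·cos φ) = 127.597156·(0.36338132 − 0.37189476·0.93164050) = 2.157553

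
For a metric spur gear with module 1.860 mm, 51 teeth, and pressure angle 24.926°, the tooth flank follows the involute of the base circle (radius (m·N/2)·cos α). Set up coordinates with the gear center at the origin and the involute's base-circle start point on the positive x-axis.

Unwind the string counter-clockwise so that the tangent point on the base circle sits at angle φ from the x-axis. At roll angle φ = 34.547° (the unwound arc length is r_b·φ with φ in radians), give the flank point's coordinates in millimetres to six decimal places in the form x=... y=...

x=50.134328 y=3.030119

pitch radius r_p = m·N/2 = 1.860·51/2 = 47.430000
base radius r_b = r_p·cos α = 47.430000·cos 24.926° = 43.012031
roll angle φ = 34.547° = 0.60295890 rad
x = r_b·(cos φ + φ·sin φ) = 43.012031·(0.82366129 + 0.60295890·0.56708208) = 50.134328
y = r_b·(sin φ − φ·cos φ) = 43.012031·(0.56708208 − 0.60295890·0.82366129) = 3.030119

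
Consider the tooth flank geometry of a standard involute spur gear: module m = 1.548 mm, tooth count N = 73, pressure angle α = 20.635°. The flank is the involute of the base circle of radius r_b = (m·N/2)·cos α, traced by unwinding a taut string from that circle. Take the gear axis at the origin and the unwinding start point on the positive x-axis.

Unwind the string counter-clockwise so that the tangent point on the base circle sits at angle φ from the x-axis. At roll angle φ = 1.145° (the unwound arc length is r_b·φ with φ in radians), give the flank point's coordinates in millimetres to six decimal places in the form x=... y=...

pitch radius r_p = m·N/2 = 1.548·73/2 = 56.502000
base radius r_b = r_p·cos α = 56.502000·cos 20.635° = 52.877082
roll angle φ = 1.145° = 0.01998402 rad
x = r_b·(cos φ + φ·sin φ) = 52.877082·(0.99980033 + 0.01998402·0.01998269) = 52.887640
y = r_b·(sin φ − φ·cos φ) = 52.877082·(0.01998269 − 0.01998402·0.99980033) = 0.000141

x=52.887640 y=0.000141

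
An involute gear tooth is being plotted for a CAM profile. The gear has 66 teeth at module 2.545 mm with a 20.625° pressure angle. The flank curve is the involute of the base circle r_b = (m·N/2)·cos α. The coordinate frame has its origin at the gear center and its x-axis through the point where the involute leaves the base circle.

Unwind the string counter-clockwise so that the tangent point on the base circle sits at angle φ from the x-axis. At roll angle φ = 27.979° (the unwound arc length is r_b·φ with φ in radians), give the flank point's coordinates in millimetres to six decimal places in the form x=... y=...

pitch radius r_p = m·N/2 = 2.545·66/2 = 83.985000
base radius r_b = r_p·cos α = 83.985000·cos 20.625° = 78.602059
roll angle φ = 27.979° = 0.48832567 rad
x = r_b·(cos φ + φ·sin φ) = 78.602059·(0.88311960 + 0.48832567·0.46914791) = 87.422513
y = r_b·(sin φ − φ·cos φ) = 78.602059·(0.46914791 − 0.48832567·0.88311960) = 2.978856

x=87.422513 y=2.978856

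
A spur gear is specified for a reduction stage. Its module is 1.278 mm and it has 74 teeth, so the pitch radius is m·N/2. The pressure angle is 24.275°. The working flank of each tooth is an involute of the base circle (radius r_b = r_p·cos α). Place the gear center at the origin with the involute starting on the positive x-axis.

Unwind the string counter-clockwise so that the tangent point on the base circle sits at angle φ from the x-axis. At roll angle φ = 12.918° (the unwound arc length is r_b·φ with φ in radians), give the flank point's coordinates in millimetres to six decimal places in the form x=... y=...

x=44.186798 y=0.163839

pitch radius r_p = m·N/2 = 1.278·74/2 = 47.286000
base radius r_b = r_p·cos α = 47.286000·cos 24.275° = 43.105102
roll angle φ = 12.918° = 0.22546163 rad
x = r_b·(cos φ + φ·sin φ) = 43.105102·(0.97469101 + 0.22546163·0.22355634) = 44.186798
y = r_b·(sin φ − φ·cos φ) = 43.105102·(0.22355634 − 0.22546163·0.97469101) = 0.163839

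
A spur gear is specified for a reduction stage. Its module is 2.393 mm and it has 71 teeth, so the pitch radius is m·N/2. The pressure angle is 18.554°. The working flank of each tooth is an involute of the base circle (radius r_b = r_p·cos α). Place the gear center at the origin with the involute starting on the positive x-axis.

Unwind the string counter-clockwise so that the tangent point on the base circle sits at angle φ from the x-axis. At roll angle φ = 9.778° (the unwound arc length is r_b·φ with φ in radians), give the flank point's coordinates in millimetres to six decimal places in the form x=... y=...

x=81.700328 y=0.133041

pitch radius r_p = m·N/2 = 2.393·71/2 = 84.951500
base radius r_b = r_p·cos α = 84.951500·cos 18.554° = 80.536076
roll angle φ = 9.778° = 0.17065829 rad
x = r_b·(cos φ + φ·sin φ) = 80.536076·(0.98547318 + 0.17065829·0.16983112) = 81.700328
y = r_b·(sin φ − φ·cos φ) = 80.536076·(0.16983112 − 0.17065829·0.98547318) = 0.133041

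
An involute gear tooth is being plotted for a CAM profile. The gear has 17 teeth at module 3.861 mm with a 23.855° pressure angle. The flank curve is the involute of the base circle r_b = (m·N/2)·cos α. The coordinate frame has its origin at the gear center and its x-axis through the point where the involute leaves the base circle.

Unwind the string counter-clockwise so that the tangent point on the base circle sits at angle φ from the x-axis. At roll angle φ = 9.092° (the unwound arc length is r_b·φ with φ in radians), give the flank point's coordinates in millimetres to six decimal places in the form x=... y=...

x=30.390404 y=0.039878

pitch radius r_p = m·N/2 = 3.861·17/2 = 32.818500
base radius r_b = r_p·cos α = 32.818500·cos 23.855° = 30.014877
roll angle φ = 9.092° = 0.15868534 rad
x = r_b·(cos φ + φ·sin φ) = 30.014877·(0.98743588 + 0.15868534·0.15802020) = 30.390404
y = r_b·(sin φ − φ·cos φ) = 30.014877·(0.15802020 − 0.15868534·0.98743588) = 0.039878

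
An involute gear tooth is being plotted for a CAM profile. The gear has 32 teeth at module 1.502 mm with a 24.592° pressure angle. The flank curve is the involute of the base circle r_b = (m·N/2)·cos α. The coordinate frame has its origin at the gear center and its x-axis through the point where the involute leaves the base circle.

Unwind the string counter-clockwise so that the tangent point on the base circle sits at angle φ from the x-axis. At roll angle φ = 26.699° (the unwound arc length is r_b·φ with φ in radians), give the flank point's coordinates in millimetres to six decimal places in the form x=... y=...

x=24.097426 y=0.721158

pitch radius r_p = m·N/2 = 1.502·32/2 = 24.032000
base radius r_b = r_p·cos α = 24.032000·cos 24.592° = 21.852159
roll angle φ = 26.699° = 0.46598546 rad
x = r_b·(cos φ + φ·sin φ) = 21.852159·(0.89337923 + 0.46598546·0.44930341) = 24.097426
y = r_b·(sin φ − φ·cos φ) = 21.852159·(0.44930341 − 0.46598546·0.89337923) = 0.721158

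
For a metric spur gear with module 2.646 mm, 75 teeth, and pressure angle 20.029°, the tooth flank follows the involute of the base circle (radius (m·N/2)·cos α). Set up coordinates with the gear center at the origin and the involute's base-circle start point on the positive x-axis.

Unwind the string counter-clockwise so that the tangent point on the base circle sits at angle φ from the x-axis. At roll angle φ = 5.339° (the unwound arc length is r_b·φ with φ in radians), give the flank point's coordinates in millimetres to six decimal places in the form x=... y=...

x=93.627669 y=0.025121

pitch radius r_p = m·N/2 = 2.646·75/2 = 99.225000
base radius r_b = r_p·cos α = 99.225000·cos 20.029° = 93.223811
roll angle φ = 5.339° = 0.09318313 rad
x = r_b·(cos φ + φ·sin φ) = 93.223811·(0.99566159 + 0.09318313·0.09304833) = 93.627669
y = r_b·(sin φ − φ·cos φ) = 93.223811·(0.09304833 − 0.09318313·0.99566159) = 0.025121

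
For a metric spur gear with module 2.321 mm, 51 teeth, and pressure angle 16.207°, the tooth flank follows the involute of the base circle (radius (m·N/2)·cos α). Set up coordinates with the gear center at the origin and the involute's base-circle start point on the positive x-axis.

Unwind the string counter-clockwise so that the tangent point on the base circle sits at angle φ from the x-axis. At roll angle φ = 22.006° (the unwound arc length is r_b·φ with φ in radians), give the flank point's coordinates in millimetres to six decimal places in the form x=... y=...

x=60.872014 y=1.057592

pitch radius r_p = m·N/2 = 2.321·51/2 = 59.185500
base radius r_b = r_p·cos α = 59.185500·cos 16.207° = 56.833444
roll angle φ = 22.006° = 0.38407716 rad
x = r_b·(cos φ + φ·sin φ) = 56.833444·(0.92714462 + 0.38407716·0.37470369) = 60.872014
y = r_b·(sin φ − φ·cos φ) = 56.833444·(0.37470369 − 0.38407716·0.92714462) = 1.057592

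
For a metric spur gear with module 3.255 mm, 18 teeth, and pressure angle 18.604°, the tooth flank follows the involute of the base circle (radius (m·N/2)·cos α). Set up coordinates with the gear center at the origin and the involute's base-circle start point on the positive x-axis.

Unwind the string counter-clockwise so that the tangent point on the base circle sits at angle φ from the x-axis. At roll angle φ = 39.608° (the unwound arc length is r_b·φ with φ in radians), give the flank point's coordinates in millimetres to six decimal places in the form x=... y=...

pitch radius r_p = m·N/2 = 3.255·18/2 = 29.295000
base radius r_b = r_p·cos α = 29.295000·cos 18.604° = 27.764223
roll angle φ = 39.608° = 0.69129001 rad
x = r_b·(cos φ + φ·sin φ) = 27.764223·(0.77042423 + 0.69129001·0.63753157) = 33.626457
y = r_b·(sin φ − φ·cos φ) = 27.764223·(0.63753157 − 0.69129001·0.77042423) = 2.913716

x=33.626457 y=2.913716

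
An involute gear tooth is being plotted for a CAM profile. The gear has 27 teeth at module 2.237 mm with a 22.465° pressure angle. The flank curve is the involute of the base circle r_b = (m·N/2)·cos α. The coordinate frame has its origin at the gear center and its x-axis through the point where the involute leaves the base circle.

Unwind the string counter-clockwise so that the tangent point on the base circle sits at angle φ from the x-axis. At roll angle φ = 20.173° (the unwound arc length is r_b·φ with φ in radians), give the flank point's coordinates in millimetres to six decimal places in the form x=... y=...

pitch radius r_p = m·N/2 = 2.237·27/2 = 30.199500
base radius r_b = r_p·cos α = 30.199500·cos 22.465° = 27.907754
roll angle φ = 20.173° = 0.35208527 rad
x = r_b·(cos φ + φ·sin φ) = 27.907754·(0.93865564 + 0.35208527·0.34485591) = 29.584294
y = r_b·(sin φ − φ·cos φ) = 27.907754·(0.34485591 − 0.35208527·0.93865564) = 0.401009

x=29.584294 y=0.401009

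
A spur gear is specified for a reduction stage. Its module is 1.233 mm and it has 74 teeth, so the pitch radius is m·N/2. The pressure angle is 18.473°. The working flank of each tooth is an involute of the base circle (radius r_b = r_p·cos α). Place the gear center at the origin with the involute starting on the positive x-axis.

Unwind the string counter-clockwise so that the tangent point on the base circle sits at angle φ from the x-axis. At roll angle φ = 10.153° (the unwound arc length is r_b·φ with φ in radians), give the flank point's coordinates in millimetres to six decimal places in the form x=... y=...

pitch radius r_p = m·N/2 = 1.233·74/2 = 45.621000
base radius r_b = r_p·cos α = 45.621000·cos 18.473° = 43.270290
roll angle φ = 10.153° = 0.17720328 rad
x = r_b·(cos φ + φ·sin φ) = 43.270290·(0.98434054 + 0.17720328·0.17627734) = 43.944332
y = r_b·(sin φ − φ·cos φ) = 43.270290·(0.17627734 − 0.17720328·0.98434054) = 0.080005

x=43.944332 y=0.080005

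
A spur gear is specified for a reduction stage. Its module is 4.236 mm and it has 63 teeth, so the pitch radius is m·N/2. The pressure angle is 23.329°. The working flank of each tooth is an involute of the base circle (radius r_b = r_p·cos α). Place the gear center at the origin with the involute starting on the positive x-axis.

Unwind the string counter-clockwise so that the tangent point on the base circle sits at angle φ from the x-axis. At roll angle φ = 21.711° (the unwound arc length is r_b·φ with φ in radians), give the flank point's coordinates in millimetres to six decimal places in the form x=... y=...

x=131.008491 y=2.190419

pitch radius r_p = m·N/2 = 4.236·63/2 = 133.434000
base radius r_b = r_p·cos α = 133.434000·cos 23.329° = 122.525245
roll angle φ = 21.711° = 0.37892843 rad
x = r_b·(cos φ + φ·sin φ) = 122.525245·(0.92906157 + 0.37892843·0.36992513) = 131.008491
y = r_b·(sin φ − φ·cos φ) = 122.525245·(0.36992513 − 0.37892843·0.92906157) = 2.190419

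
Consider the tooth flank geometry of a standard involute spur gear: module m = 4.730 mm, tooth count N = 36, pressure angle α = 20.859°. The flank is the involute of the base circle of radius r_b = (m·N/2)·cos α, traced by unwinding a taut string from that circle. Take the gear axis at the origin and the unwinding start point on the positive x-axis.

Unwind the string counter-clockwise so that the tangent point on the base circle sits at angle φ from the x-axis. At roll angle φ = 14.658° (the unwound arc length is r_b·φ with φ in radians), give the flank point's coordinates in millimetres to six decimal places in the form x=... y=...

x=82.121001 y=0.441148

pitch radius r_p = m·N/2 = 4.730·36/2 = 85.140000
base radius r_b = r_p·cos α = 85.140000·cos 20.859° = 79.559883
roll angle φ = 14.658° = 0.25583036 rad
x = r_b·(cos φ + φ·sin φ) = 79.559883·(0.96745351 + 0.25583036·0.25304883) = 82.121001
y = r_b·(sin φ − φ·cos φ) = 79.559883·(0.25304883 − 0.25583036·0.96745351) = 0.441148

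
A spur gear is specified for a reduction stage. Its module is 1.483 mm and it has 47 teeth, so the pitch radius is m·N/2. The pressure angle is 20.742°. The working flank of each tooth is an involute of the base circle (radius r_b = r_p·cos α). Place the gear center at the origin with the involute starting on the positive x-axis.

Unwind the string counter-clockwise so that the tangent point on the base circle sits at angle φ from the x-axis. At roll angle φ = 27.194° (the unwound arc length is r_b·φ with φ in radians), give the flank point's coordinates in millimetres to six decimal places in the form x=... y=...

pitch radius r_p = m·N/2 = 1.483·47/2 = 34.850500
base radius r_b = r_p·cos α = 34.850500·cos 20.742° = 32.591653
roll angle φ = 27.194° = 0.47462484 rad
x = r_b·(cos φ + φ·sin φ) = 32.591653·(0.88946424 + 0.47462484·0.45700479) = 36.058429
y = r_b·(sin φ − φ·cos φ) = 32.591653·(0.45700479 − 0.47462484·0.88946424) = 1.135590

x=36.058429 y=1.135590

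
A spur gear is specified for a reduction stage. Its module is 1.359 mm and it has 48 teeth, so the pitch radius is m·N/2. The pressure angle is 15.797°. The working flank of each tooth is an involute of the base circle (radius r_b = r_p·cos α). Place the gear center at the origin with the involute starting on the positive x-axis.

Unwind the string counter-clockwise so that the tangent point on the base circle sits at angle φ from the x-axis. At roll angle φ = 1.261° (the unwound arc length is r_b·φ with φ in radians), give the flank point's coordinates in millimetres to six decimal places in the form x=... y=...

pitch radius r_p = m·N/2 = 1.359·48/2 = 32.616000
base radius r_b = r_p·cos α = 32.616000·cos 15.797° = 31.384167
roll angle φ = 1.261° = 0.02200860 rad
x = r_b·(cos φ + φ·sin φ) = 31.384167·(0.99975782 + 0.02200860·0.02200683) = 31.391767
y = r_b·(sin φ − φ·cos φ) = 31.384167·(0.02200683 − 0.02200860·0.99975782) = 0.000112

x=31.391767 y=0.000112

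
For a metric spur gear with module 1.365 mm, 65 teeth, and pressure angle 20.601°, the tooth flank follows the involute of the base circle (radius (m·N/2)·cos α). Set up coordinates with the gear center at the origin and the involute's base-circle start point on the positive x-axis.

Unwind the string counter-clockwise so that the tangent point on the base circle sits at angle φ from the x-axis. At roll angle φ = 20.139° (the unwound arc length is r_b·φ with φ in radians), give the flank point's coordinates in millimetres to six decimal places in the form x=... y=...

x=44.012157 y=0.593699

pitch radius r_p = m·N/2 = 1.365·65/2 = 44.362500
base radius r_b = r_p·cos α = 44.362500·cos 20.601° = 41.525669
roll angle φ = 20.139° = 0.35149186 rad
x = r_b·(cos φ + φ·sin φ) = 41.525669·(0.93886011 + 0.35149186·0.34429884) = 44.012157
y = r_b·(sin φ − φ·cos φ) = 41.525669·(0.34429884 − 0.35149186·0.93886011) = 0.593699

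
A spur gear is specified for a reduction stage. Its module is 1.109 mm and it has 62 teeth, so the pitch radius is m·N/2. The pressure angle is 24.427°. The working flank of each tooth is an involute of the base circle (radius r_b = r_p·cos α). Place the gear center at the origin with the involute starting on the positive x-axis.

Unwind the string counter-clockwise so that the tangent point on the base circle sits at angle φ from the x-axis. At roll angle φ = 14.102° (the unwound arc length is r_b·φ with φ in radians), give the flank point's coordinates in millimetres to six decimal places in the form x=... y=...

x=32.235487 y=0.154628

pitch radius r_p = m·N/2 = 1.109·62/2 = 34.379000
base radius r_b = r_p·cos α = 34.379000·cos 24.427° = 31.301698
roll angle φ = 14.102° = 0.24612633 rad
x = r_b·(cos φ + φ·sin φ) = 31.301698·(0.96986351 + 0.24612633·0.24364887) = 32.235487
y = r_b·(sin φ − φ·cos φ) = 31.301698·(0.24364887 − 0.24612633·0.96986351) = 0.154628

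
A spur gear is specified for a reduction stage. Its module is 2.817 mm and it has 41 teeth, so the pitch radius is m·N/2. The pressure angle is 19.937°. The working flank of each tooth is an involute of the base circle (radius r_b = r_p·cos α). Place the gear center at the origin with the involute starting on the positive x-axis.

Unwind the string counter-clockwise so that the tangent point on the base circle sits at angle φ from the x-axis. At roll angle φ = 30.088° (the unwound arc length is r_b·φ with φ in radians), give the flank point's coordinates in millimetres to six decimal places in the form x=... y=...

x=61.264663 y=2.548983

pitch radius r_p = m·N/2 = 2.817·41/2 = 57.748500
base radius r_b = r_p·cos α = 57.748500·cos 19.937° = 54.287524
roll angle φ = 30.088° = 0.52513467 rad
x = r_b·(cos φ + φ·sin φ) = 54.287524·(0.86525644 + 0.52513467·0.50132953) = 61.264663
y = r_b·(sin φ − φ·cos φ) = 54.287524·(0.50132953 − 0.52513467·0.86525644) = 2.548983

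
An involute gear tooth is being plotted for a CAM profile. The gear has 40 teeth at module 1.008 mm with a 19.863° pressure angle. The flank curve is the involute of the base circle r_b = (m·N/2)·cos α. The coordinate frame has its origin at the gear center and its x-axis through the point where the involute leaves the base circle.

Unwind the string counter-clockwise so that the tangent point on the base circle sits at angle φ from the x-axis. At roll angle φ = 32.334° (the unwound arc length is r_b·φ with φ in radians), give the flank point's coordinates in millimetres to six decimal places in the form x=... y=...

pitch radius r_p = m·N/2 = 1.008·40/2 = 20.160000
base radius r_b = r_p·cos α = 20.160000·cos 19.863° = 18.960636
roll angle φ = 32.334° = 0.56433476 rad
x = r_b·(cos φ + φ·sin φ) = 18.960636·(0.84494459 + 0.56433476·0.53485384) = 21.743701
y = r_b·(sin φ − φ·cos φ) = 18.960636·(0.53485384 − 0.56433476·0.84494459) = 1.100139

x=21.743701 y=1.100139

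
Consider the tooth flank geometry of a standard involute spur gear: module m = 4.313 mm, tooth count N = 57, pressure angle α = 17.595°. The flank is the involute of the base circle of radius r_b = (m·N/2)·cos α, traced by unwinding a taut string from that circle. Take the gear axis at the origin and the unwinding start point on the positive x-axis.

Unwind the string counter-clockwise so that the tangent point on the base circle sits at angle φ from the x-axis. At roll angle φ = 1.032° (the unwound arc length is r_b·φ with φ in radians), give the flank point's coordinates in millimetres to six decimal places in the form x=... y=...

pitch radius r_p = m·N/2 = 4.313·57/2 = 122.920500
base radius r_b = r_p·cos α = 122.920500·cos 17.595° = 117.169917
roll angle φ = 1.032° = 0.01801180 rad
x = r_b·(cos φ + φ·sin φ) = 117.169917·(0.99983779 + 0.01801180·0.01801082) = 117.188921
y = r_b·(sin φ − φ·cos φ) = 117.169917·(0.01801082 − 0.01801180·0.99983779) = 0.000228

x=117.188921 y=0.000228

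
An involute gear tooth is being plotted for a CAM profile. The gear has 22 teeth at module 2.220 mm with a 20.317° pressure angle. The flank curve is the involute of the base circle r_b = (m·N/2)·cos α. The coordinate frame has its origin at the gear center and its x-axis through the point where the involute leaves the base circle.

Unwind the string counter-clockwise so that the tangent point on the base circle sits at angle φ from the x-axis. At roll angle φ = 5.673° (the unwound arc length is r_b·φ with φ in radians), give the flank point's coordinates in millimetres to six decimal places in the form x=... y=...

x=23.012712 y=0.007402

pitch radius r_p = m·N/2 = 2.220·22/2 = 24.420000
base radius r_b = r_p·cos α = 24.420000·cos 20.317° = 22.900733
roll angle φ = 5.673° = 0.09901253 rad
x = r_b·(cos φ + φ·sin φ) = 22.900733·(0.99510226 + 0.09901253·0.09885083) = 23.012712
y = r_b·(sin φ − φ·cos φ) = 22.900733·(0.09885083 − 0.09901253·0.99510226) = 0.007402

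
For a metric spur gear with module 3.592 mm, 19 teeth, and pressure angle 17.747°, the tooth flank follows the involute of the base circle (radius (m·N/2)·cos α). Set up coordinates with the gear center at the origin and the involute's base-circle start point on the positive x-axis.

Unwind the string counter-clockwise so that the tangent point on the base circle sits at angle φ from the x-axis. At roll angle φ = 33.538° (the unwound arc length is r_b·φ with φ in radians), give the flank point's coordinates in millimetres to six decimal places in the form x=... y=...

pitch radius r_p = m·N/2 = 3.592·19/2 = 34.124000
base radius r_b = r_p·cos α = 34.124000·cos 17.747° = 32.500099
roll angle φ = 33.538° = 0.58534852 rad
x = r_b·(cos φ + φ·sin φ) = 32.500099·(0.83351958 + 0.58534852·0.55248992) = 37.599973
y = r_b·(sin φ − φ·cos φ) = 32.500099·(0.55248992 − 0.58534852·0.83351958) = 2.099196

x=37.599973 y=2.099196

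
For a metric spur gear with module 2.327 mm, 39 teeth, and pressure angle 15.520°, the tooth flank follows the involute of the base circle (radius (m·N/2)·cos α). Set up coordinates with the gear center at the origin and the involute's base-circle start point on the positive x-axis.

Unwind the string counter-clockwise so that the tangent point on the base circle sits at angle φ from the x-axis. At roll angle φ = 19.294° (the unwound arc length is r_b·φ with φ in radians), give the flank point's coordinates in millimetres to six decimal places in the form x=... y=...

x=46.131063 y=0.550230

pitch radius r_p = m·N/2 = 2.327·39/2 = 45.376500
base radius r_b = r_p·cos α = 45.376500·cos 15.520° = 43.721942
roll angle φ = 19.294° = 0.33674383 rad
x = r_b·(cos φ + φ·sin φ) = 43.721942·(0.94383556 + 0.33674383·0.33041556) = 46.131063
y = r_b·(sin φ − φ·cos φ) = 43.721942·(0.33041556 − 0.33674383·0.94383556) = 0.550230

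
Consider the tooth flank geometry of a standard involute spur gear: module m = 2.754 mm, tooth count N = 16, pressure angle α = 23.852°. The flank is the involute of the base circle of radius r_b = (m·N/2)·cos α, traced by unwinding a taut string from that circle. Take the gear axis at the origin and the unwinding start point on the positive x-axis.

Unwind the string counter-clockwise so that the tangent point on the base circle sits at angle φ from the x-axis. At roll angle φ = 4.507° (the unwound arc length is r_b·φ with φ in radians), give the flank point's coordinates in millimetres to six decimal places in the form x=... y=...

x=20.212560 y=0.003267

pitch radius r_p = m·N/2 = 2.754·16/2 = 22.032000
base radius r_b = r_p·cos α = 22.032000·cos 23.852° = 20.150314
roll angle φ = 4.507° = 0.07866199 rad
x = r_b·(cos φ + φ·sin φ) = 20.150314·(0.99690774 + 0.07866199·0.07858089) = 20.212560
y = r_b·(sin φ − φ·cos φ) = 20.150314·(0.07858089 − 0.07866199·0.99690774) = 0.003267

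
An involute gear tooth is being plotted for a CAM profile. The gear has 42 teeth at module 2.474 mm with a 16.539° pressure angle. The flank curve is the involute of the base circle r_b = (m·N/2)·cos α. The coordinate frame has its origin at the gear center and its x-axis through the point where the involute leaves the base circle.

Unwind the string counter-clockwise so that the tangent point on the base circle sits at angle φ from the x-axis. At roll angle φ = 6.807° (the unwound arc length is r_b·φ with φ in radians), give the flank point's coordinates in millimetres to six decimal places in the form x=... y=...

x=50.154709 y=0.027799

pitch radius r_p = m·N/2 = 2.474·42/2 = 51.954000
base radius r_b = r_p·cos α = 51.954000·cos 16.539° = 49.804465
roll angle φ = 6.807° = 0.11880456 rad
x = r_b·(cos φ + φ·sin φ) = 49.804465·(0.99295103 + 0.11880456·0.11852528) = 50.154709
y = r_b·(sin φ − φ·cos φ) = 49.804465·(0.11852528 − 0.11880456·0.99295103) = 0.027799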